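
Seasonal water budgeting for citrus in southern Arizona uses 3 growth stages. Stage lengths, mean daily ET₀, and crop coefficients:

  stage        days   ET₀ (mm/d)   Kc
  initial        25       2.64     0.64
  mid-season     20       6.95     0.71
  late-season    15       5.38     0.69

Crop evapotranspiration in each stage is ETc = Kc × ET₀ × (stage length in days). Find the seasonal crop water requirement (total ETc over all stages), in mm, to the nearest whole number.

initial: 0.64 × 2.64 × 25 = 42.24 mm
mid-season: 0.71 × 6.95 × 20 = 98.69 mm
late-season: 0.69 × 5.38 × 15 = 55.68 mm
Seasonal total = 196.61 mm

197 mm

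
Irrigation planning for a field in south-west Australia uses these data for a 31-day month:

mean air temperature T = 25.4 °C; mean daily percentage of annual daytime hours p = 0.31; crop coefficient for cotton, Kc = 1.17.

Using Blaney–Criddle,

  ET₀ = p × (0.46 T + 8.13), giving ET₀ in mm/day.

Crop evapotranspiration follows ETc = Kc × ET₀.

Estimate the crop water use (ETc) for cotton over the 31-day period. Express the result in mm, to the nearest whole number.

223 mm

ET₀ = 0.31 × (0.46 × 25.4 + 8.13) = 0.31 × 19.814 = 6.1423 mm/d
ETc = Kc × ET₀ = 1.17 × 6.1423 = 7.1865 mm/d
Over 31 days: 7.1865 × 31 = 222.782 mm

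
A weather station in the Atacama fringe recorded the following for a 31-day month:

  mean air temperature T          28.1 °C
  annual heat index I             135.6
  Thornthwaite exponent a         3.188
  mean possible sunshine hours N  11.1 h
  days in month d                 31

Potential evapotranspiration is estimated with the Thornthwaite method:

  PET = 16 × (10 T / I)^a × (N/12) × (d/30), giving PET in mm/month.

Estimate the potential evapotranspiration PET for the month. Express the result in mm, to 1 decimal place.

156.1 mm

10T/I = 10 × 28.1 / 135.6 = 2.0723
(10T/I)^a = 2.0723^3.188 = 10.2059
Uncorrected PET = 16 × 10.2059 = 163.294 mm
Correction = (N/12)(d/30) = (11.1/12)(31/30) = 0.9558
PET = 163.294 × 0.9558 = 156.076 mm/month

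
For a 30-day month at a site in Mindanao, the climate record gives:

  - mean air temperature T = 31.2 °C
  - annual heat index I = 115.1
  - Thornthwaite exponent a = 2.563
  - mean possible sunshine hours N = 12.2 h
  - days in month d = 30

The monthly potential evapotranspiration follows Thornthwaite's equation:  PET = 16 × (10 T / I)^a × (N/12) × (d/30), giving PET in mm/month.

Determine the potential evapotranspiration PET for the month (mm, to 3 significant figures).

210 mm

10T/I = 10 × 31.2 / 115.1 = 2.7107
(10T/I)^a = 2.7107^2.563 = 12.8821
Uncorrected PET = 16 × 12.8821 = 206.114 mm
Correction = (N/12)(d/30) = (12.2/12)(30/30) = 1.0167
PET = 206.114 × 1.0167 = 209.556 mm/month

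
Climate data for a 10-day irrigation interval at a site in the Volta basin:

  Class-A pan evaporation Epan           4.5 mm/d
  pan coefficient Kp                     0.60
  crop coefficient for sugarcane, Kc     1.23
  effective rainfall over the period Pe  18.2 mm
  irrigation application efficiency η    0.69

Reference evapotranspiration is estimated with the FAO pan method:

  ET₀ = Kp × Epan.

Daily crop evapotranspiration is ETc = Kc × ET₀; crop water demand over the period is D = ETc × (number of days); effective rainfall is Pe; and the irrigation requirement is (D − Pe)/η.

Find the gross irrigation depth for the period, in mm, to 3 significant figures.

21.8 mm

ET₀ = 0.60 × 4.5 = 2.7000 mm/d
ETc = Kc × ET₀ = 1.23 × 2.7000 = 3.3210 mm/d
Crop demand D = ETc × 10 d = 3.3210 × 10 = 33.210 mm
D − Pe = 33.210 − 18.2 = 15.010 mm
Gross irrigation = 15.010 / 0.69 = 21.754 mm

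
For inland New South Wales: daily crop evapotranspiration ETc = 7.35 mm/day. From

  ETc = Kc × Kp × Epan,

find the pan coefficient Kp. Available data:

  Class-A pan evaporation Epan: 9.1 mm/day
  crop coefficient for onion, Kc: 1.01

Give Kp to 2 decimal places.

ETc = Kc × Kp × Epan  ⇒  Kp = ETc / (Kc × Epan)
Kp = 7.35 / (1.01 × 9.1) = 7.35 / 9.191 = 0.7997

0.80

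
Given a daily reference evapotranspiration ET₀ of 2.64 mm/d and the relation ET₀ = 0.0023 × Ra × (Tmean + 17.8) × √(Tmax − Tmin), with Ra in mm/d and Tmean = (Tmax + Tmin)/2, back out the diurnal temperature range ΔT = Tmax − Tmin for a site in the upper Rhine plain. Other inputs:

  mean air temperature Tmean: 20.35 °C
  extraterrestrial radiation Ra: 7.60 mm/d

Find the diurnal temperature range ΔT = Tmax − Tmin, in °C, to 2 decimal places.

15.67 °C

√ΔT = ET₀ / [0.0023 × Ra × (Tmean+17.8)] = 2.64 / (0.0023 × 7.60 × 38.15) = 3.9588
ΔT = 3.9588² = 15.672 °C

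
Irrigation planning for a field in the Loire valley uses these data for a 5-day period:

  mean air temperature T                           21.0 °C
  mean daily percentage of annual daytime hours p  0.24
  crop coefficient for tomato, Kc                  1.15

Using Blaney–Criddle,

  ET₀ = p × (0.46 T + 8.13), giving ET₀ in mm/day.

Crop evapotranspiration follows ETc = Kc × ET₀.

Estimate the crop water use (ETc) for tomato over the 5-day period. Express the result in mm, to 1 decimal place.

ET₀ = 0.24 × (0.46 × 21.0 + 8.13) = 0.24 × 17.790 = 4.2696 mm/d
ETc = Kc × ET₀ = 1.15 × 4.2696 = 4.9100 mm/d
Over 5 days: 4.9100 × 5 = 24.550 mm

24.6 mm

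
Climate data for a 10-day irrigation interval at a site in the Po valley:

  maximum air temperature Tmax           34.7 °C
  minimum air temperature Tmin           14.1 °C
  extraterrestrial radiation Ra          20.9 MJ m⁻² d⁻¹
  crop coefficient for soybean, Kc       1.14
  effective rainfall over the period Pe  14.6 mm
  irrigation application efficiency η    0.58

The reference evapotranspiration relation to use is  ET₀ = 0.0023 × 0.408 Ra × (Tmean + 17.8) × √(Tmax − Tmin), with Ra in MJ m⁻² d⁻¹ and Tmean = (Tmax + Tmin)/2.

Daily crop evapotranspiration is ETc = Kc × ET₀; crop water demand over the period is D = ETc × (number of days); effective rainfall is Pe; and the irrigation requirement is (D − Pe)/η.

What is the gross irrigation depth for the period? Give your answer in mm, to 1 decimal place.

48.7 mm

Tmean = (34.7 + 14.1)/2 = 24.40 °C
0.408 Ra = 0.408 × 20.9 = 8.5272 mm/d equivalent
ET₀ = 0.0023 × 8.5272 × (24.40 + 17.8) × √20.6 = 0.0023 × 8.5272 × 42.20 × 4.5387 = 3.7565 mm/d
ETc = Kc × ET₀ = 1.14 × 3.7565 = 4.2824 mm/d
Crop demand D = ETc × 10 d = 4.2824 × 10 = 42.824 mm
D − Pe = 42.824 − 14.6 = 28.224 mm
Gross irrigation = 28.224 / 0.58 = 48.662 mm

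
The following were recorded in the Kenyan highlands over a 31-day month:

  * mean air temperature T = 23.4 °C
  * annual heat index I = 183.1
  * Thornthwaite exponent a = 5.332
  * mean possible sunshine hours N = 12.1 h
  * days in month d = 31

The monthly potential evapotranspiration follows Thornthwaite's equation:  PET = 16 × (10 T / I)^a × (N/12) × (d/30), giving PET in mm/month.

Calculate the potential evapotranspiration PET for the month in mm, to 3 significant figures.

61.7 mm

10T/I = 10 × 23.4 / 183.1 = 1.2780
(10T/I)^a = 1.2780^5.332 = 3.6985
Uncorrected PET = 16 × 3.6985 = 59.176 mm
Correction = (N/12)(d/30) = (12.1/12)(31/30) = 1.0419
PET = 59.176 × 1.0419 = 61.655 mm/month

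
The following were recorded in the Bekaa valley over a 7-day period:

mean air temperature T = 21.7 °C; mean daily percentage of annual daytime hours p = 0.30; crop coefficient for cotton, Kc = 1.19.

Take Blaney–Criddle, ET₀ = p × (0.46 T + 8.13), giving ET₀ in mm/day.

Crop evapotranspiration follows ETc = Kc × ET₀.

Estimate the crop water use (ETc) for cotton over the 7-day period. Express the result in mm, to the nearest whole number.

45 mm

ET₀ = 0.30 × (0.46 × 21.7 + 8.13) = 0.30 × 18.112 = 5.4336 mm/d
ETc = Kc × ET₀ = 1.19 × 5.4336 = 6.4660 mm/d
Over 7 days: 6.4660 × 7 = 45.262 mm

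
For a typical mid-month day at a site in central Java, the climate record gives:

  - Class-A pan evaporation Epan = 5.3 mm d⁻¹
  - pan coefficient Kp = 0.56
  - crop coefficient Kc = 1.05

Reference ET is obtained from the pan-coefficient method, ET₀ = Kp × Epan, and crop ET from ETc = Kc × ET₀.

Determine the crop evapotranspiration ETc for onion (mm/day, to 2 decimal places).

ET₀ = 0.56 × 5.3 = 2.9680 mm/d
ETc = Kc × ET₀ = 1.05 × 2.9680 = 3.1164 mm/d

3.12 mm/day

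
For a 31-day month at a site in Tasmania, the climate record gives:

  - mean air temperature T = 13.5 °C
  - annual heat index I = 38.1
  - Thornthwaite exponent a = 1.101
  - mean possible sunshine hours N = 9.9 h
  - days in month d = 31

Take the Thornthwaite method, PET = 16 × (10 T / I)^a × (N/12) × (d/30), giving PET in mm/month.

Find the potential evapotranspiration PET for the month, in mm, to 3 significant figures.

54.9 mm

10T/I = 10 × 13.5 / 38.1 = 3.5433
(10T/I)^a = 3.5433^1.101 = 4.0262
Uncorrected PET = 16 × 4.0262 = 64.419 mm
Correction = (N/12)(d/30) = (9.9/12)(31/30) = 0.8525
PET = 64.419 × 0.8525 = 54.917 mm/month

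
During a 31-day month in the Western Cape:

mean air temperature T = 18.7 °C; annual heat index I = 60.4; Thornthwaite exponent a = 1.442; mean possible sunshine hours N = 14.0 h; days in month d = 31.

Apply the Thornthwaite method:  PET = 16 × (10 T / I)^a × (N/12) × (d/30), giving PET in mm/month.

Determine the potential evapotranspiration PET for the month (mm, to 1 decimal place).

98.4 mm

10T/I = 10 × 18.7 / 60.4 = 3.0960
(10T/I)^a = 3.0960^1.442 = 5.1019
Uncorrected PET = 16 × 5.1019 = 81.630 mm
Correction = (N/12)(d/30) = (14.0/12)(31/30) = 1.2056
PET = 81.630 × 1.2056 = 98.413 mm/month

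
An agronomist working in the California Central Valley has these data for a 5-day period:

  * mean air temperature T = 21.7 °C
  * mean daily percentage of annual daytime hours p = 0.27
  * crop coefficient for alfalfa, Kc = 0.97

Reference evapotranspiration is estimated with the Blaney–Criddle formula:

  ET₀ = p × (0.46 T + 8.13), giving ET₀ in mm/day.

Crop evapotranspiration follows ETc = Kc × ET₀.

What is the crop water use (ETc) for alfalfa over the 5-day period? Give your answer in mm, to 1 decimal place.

ET₀ = 0.27 × (0.46 × 21.7 + 8.13) = 0.27 × 18.112 = 4.8902 mm/d
ETc = Kc × ET₀ = 0.97 × 4.8902 = 4.7435 mm/d
Over 5 days: 4.7435 × 5 = 23.718 mm

23.7 mm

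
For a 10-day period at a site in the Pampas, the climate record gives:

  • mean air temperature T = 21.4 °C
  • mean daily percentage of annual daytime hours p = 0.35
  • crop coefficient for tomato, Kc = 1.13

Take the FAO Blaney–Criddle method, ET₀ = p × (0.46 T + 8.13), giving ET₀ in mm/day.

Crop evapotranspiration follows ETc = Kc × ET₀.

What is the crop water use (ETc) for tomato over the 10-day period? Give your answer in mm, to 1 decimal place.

71.1 mm

ET₀ = 0.35 × (0.46 × 21.4 + 8.13) = 0.35 × 17.974 = 6.2909 mm/d
ETc = Kc × ET₀ = 1.13 × 6.2909 = 7.1087 mm/d
Over 10 days: 7.1087 × 10 = 71.087 mm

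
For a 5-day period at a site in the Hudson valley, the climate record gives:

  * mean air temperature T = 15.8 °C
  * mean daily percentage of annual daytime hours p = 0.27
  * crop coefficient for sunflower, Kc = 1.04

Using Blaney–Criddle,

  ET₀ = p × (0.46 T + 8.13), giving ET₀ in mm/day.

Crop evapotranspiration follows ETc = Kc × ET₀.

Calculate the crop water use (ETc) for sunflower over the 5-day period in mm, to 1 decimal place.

21.6 mm

ET₀ = 0.27 × (0.46 × 15.8 + 8.13) = 0.27 × 15.398 = 4.1575 mm/d
ETc = Kc × ET₀ = 1.04 × 4.1575 = 4.3238 mm/d
Over 5 days: 4.3238 × 5 = 21.619 mm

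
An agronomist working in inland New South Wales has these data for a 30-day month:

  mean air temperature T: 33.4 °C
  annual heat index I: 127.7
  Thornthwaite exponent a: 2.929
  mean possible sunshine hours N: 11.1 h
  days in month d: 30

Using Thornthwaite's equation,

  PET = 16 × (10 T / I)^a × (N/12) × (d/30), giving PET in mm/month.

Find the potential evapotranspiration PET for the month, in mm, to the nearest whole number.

10T/I = 10 × 33.4 / 127.7 = 2.6155
(10T/I)^a = 2.6155^2.929 = 16.7116
Uncorrected PET = 16 × 16.7116 = 267.386 mm
Correction = (N/12)(d/30) = (11.1/12)(30/30) = 0.9250
PET = 267.386 × 0.9250 = 247.332 mm/month

247 mm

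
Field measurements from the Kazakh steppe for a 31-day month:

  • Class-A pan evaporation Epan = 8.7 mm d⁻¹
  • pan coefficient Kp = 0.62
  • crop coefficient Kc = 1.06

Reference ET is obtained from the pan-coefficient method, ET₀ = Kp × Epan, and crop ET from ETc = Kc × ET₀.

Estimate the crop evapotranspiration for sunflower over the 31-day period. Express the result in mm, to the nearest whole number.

ET₀ = 0.62 × 8.7 = 5.3940 mm/d
ETc = Kc × ET₀ = 1.06 × 5.3940 = 5.7176 mm/d
Over 31 days: 5.7176 × 31 = 177.246 mm

177 mm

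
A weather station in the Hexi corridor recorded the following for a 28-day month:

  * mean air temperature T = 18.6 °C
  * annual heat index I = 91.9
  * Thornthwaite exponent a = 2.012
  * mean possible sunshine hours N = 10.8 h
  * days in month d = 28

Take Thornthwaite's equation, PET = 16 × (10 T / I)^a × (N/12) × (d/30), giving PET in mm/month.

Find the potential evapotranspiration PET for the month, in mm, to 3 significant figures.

10T/I = 10 × 18.6 / 91.9 = 2.0239
(10T/I)^a = 2.0239^2.012 = 4.1310
Uncorrected PET = 16 × 4.1310 = 66.096 mm
Correction = (N/12)(d/30) = (10.8/12)(28/30) = 0.8400
PET = 66.096 × 0.8400 = 55.521 mm/month

55.5 mm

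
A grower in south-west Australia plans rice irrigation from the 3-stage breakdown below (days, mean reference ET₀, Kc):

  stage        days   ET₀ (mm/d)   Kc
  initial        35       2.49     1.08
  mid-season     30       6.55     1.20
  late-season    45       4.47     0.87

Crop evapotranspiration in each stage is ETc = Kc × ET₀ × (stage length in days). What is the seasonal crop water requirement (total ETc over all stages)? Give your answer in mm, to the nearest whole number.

initial: 1.08 × 2.49 × 35 = 94.12 mm
mid-season: 1.20 × 6.55 × 30 = 235.80 mm
late-season: 0.87 × 4.47 × 45 = 175.00 mm
Seasonal total = 504.92 mm

505 mm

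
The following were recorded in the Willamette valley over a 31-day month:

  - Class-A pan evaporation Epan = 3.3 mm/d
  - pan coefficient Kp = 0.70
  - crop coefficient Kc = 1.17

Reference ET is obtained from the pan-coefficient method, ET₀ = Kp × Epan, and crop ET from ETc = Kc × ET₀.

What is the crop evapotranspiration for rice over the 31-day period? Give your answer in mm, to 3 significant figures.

83.8 mm

ET₀ = 0.70 × 3.3 = 2.3100 mm/d
ETc = Kc × ET₀ = 1.17 × 2.3100 = 2.7027 mm/d
Over 31 days: 2.7027 × 31 = 83.784 mm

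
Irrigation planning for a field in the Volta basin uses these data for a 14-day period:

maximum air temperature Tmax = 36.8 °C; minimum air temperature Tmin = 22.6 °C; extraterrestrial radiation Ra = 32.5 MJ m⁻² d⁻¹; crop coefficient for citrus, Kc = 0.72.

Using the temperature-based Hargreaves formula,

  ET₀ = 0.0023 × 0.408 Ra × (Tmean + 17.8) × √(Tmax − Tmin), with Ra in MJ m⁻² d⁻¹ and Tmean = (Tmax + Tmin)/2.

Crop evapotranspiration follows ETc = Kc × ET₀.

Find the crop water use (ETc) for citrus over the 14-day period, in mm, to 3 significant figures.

55.0 mm

Tmean = (36.8 + 22.6)/2 = 29.70 °C
0.408 Ra = 0.408 × 32.5 = 13.2600 mm/d equivalent
ET₀ = 0.0023 × 13.2600 × (29.70 + 17.8) × √14.2 = 0.0023 × 13.2600 × 47.50 × 3.7683 = 5.4590 mm/d
ETc = Kc × ET₀ = 0.72 × 5.4590 = 3.9305 mm/d
Over 14 days: 3.9305 × 14 = 55.027 mm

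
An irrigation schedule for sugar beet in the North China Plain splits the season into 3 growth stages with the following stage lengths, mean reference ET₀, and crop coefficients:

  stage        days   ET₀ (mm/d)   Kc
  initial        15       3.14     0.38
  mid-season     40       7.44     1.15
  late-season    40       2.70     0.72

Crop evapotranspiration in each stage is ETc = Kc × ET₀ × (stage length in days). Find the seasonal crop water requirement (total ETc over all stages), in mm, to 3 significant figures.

438 mm

initial: 0.38 × 3.14 × 15 = 17.90 mm
mid-season: 1.15 × 7.44 × 40 = 342.24 mm
late-season: 0.72 × 2.70 × 40 = 77.76 mm
Seasonal total = 437.90 mm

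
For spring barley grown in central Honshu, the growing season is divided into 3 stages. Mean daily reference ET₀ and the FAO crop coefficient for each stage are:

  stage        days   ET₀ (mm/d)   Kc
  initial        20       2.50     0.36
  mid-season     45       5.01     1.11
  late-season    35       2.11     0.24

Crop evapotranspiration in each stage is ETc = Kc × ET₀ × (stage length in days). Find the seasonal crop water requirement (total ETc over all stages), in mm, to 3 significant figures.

initial: 0.36 × 2.50 × 20 = 18.00 mm
mid-season: 1.11 × 5.01 × 45 = 250.25 mm
late-season: 0.24 × 2.11 × 35 = 17.72 mm
Seasonal total = 285.97 mm

286 mm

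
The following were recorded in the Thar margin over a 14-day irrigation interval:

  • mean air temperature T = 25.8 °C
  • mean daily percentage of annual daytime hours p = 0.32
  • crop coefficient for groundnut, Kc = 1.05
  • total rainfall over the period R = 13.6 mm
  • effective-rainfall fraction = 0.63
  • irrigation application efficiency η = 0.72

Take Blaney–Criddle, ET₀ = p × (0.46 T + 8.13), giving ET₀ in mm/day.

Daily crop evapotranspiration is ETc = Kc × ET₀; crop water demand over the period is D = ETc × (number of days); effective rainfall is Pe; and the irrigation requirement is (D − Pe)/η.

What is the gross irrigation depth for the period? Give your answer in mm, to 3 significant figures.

ET₀ = 0.32 × (0.46 × 25.8 + 8.13) = 0.32 × 19.998 = 6.3994 mm/d
ETc = Kc × ET₀ = 1.05 × 6.3994 = 6.7194 mm/d
Crop demand D = ETc × 14 d = 6.7194 × 14 = 94.072 mm
Pe = 0.63 × 13.6 = 8.568 mm
D − Pe = 94.072 − 8.568 = 85.504 mm
Gross irrigation = 85.504 / 0.72 = 118.756 mm

119 mm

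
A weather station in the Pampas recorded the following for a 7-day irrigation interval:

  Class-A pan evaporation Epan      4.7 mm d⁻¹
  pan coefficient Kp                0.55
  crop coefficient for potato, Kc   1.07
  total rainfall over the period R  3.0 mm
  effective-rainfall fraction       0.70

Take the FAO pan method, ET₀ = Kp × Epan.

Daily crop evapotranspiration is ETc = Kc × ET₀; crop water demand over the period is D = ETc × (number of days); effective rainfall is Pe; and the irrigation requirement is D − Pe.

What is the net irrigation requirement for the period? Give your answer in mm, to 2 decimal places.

ET₀ = 0.55 × 4.7 = 2.5850 mm/d
ETc = Kc × ET₀ = 1.07 × 2.5850 = 2.7660 mm/d
Crop demand D = ETc × 7 d = 2.7660 × 7 = 19.362 mm
Pe = 0.70 × 3.0 = 2.100 mm
D − Pe = 19.362 − 2.100 = 17.262 mm

17.26 mm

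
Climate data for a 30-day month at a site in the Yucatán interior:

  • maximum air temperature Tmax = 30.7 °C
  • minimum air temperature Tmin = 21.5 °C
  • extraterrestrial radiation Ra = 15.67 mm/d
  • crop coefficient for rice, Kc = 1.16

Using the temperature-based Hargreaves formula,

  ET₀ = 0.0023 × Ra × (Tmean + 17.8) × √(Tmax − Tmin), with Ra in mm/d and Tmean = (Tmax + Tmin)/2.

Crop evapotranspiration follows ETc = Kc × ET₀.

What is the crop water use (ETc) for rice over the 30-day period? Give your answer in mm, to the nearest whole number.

167 mm

Tmean = (30.7 + 21.5)/2 = 26.10 °C
ET₀ = 0.0023 × 15.67 × (26.10 + 17.8) × √9.2 = 0.0023 × 15.67 × 43.90 × 3.0332 = 4.7991 mm/d
ETc = Kc × ET₀ = 1.16 × 4.7991 = 5.5670 mm/d
Over 30 days: 5.5670 × 30 = 167.010 mm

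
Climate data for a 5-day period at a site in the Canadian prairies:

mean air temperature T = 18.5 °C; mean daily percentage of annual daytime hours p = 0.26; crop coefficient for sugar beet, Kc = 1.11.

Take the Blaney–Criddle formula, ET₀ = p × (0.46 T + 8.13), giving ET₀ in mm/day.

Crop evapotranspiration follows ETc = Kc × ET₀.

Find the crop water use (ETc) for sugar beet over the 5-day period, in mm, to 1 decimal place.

24.0 mm

ET₀ = 0.26 × (0.46 × 18.5 + 8.13) = 0.26 × 16.640 = 4.3264 mm/d
ETc = Kc × ET₀ = 1.11 × 4.3264 = 4.8023 mm/d
Over 5 days: 4.8023 × 5 = 24.012 mm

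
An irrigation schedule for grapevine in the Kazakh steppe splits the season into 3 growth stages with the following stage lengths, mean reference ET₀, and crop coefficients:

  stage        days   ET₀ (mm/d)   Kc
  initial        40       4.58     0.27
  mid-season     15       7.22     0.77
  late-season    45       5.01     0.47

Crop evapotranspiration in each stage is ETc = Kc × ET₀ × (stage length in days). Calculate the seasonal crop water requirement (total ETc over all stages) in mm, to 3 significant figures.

initial: 0.27 × 4.58 × 40 = 49.46 mm
mid-season: 0.77 × 7.22 × 15 = 83.39 mm
late-season: 0.47 × 5.01 × 45 = 105.96 mm
Seasonal total = 238.81 mm

239 mm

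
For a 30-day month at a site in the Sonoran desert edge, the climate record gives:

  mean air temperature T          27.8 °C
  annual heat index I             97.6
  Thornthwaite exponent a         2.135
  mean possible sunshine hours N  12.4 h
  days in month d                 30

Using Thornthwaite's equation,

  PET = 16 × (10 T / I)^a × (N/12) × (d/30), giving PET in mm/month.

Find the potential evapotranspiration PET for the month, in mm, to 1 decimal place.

154.5 mm

10T/I = 10 × 27.8 / 97.6 = 2.8484
(10T/I)^a = 2.8484^2.135 = 9.3449
Uncorrected PET = 16 × 9.3449 = 149.518 mm
Correction = (N/12)(d/30) = (12.4/12)(30/30) = 1.0333
PET = 149.518 × 1.0333 = 154.497 mm/month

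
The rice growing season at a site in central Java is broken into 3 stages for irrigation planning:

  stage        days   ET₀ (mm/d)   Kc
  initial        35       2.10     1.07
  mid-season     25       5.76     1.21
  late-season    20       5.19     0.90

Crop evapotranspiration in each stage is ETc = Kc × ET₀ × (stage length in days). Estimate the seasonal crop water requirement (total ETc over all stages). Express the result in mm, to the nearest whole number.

initial: 1.07 × 2.10 × 35 = 78.65 mm
mid-season: 1.21 × 5.76 × 25 = 174.24 mm
late-season: 0.90 × 5.19 × 20 = 93.42 mm
Seasonal total = 346.31 mm

346 mm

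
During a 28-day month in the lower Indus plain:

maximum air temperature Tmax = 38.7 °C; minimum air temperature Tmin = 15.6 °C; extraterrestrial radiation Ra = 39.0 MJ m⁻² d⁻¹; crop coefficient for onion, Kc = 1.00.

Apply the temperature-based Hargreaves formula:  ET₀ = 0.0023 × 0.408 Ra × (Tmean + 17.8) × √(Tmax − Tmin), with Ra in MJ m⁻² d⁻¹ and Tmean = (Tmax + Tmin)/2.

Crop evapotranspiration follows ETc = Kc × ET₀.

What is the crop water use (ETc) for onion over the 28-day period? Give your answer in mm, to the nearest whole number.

Tmean = (38.7 + 15.6)/2 = 27.15 °C
0.408 Ra = 0.408 × 39.0 = 15.9120 mm/d equivalent
ET₀ = 0.0023 × 15.9120 × (27.15 + 17.8) × √23.1 = 0.0023 × 15.9120 × 44.95 × 4.8062 = 7.9065 mm/d
ETc = Kc × ET₀ = 1.00 × 7.9065 = 7.9065 mm/d
Over 28 days: 7.9065 × 28 = 221.382 mm

221 mm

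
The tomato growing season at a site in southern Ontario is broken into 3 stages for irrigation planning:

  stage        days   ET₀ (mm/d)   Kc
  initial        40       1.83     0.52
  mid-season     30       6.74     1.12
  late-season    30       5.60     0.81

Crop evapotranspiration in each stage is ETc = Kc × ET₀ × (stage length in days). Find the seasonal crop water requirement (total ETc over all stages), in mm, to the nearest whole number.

401 mm

initial: 0.52 × 1.83 × 40 = 38.06 mm
mid-season: 1.12 × 6.74 × 30 = 226.46 mm
late-season: 0.81 × 5.60 × 30 = 136.08 mm
Seasonal total = 400.60 mm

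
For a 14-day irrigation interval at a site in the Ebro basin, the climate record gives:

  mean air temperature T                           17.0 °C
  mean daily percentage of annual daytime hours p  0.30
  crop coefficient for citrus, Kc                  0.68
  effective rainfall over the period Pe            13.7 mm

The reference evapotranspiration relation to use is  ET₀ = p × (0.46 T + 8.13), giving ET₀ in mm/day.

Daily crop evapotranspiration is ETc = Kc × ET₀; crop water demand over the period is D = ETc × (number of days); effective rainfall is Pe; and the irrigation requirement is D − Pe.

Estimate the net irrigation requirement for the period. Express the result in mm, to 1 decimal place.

ET₀ = 0.30 × (0.46 × 17.0 + 8.13) = 0.30 × 15.950 = 4.7850 mm/d
ETc = Kc × ET₀ = 0.68 × 4.7850 = 3.2538 mm/d
Crop demand D = ETc × 14 d = 3.2538 × 14 = 45.553 mm
D − Pe = 45.553 − 13.7 = 31.853 mm

31.9 mm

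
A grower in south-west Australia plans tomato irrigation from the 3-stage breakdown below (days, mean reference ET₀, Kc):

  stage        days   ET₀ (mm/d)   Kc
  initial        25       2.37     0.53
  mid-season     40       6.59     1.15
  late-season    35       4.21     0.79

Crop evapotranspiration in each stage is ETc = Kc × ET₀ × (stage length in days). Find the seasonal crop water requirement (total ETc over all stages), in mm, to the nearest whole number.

451 mm

initial: 0.53 × 2.37 × 25 = 31.40 mm
mid-season: 1.15 × 6.59 × 40 = 303.14 mm
late-season: 0.79 × 4.21 × 35 = 116.41 mm
Seasonal total = 450.95 mm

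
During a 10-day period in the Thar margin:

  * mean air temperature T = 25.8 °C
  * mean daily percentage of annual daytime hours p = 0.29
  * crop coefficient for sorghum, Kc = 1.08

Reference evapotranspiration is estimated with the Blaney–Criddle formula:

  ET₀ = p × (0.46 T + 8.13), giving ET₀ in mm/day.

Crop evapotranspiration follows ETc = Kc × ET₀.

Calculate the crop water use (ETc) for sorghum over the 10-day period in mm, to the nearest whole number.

63 mm

ET₀ = 0.29 × (0.46 × 25.8 + 8.13) = 0.29 × 19.998 = 5.7994 mm/d
ETc = Kc × ET₀ = 1.08 × 5.7994 = 6.2634 mm/d
Over 10 days: 6.2634 × 10 = 62.634 mm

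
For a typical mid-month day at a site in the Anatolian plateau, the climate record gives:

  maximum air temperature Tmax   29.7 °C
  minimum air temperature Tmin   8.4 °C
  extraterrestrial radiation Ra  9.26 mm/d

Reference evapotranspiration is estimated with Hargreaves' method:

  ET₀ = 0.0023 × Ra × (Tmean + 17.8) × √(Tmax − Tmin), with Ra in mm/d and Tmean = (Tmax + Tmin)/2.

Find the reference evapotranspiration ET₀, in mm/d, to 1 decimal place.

Tmean = (29.7 + 8.4)/2 = 19.05 °C
ET₀ = 0.0023 × 9.26 × (19.05 + 17.8) × √21.3 = 0.0023 × 9.26 × 36.85 × 4.6152 = 3.6222 mm/d

3.6 mm/d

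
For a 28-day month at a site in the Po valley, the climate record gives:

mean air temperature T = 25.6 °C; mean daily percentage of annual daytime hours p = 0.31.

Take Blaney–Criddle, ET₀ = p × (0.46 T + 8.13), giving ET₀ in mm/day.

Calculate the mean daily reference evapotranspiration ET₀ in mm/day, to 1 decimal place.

6.2 mm/day

ET₀ = 0.31 × (0.46 × 25.6 + 8.13) = 0.31 × 19.906 = 6.1709 mm/d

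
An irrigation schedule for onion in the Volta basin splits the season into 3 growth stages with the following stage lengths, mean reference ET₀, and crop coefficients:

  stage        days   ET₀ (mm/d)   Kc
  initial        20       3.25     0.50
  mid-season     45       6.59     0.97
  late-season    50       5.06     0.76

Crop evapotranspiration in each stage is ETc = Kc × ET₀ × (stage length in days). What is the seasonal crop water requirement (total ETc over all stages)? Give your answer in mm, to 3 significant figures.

512 mm

initial: 0.50 × 3.25 × 20 = 32.50 mm
mid-season: 0.97 × 6.59 × 45 = 287.65 mm
late-season: 0.76 × 5.06 × 50 = 192.28 mm
Seasonal total = 512.43 mm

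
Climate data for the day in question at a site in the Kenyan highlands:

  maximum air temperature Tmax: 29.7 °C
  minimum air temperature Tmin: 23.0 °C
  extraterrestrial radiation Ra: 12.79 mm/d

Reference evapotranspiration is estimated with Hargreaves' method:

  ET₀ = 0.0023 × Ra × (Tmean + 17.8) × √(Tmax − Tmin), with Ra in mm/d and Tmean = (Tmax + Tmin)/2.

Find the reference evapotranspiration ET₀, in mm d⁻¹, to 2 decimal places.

3.36 mm d⁻¹

Tmean = (29.7 + 23.0)/2 = 26.35 °C
ET₀ = 0.0023 × 12.79 × (26.35 + 17.8) × √6.7 = 0.0023 × 12.79 × 44.15 × 2.5884 = 3.3617 mm/d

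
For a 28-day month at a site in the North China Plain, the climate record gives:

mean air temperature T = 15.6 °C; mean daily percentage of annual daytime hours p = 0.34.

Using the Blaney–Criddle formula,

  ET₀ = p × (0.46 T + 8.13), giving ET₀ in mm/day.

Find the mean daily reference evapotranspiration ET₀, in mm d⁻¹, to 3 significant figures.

5.20 mm d⁻¹

ET₀ = 0.34 × (0.46 × 15.6 + 8.13) = 0.34 × 15.306 = 5.2040 mm/d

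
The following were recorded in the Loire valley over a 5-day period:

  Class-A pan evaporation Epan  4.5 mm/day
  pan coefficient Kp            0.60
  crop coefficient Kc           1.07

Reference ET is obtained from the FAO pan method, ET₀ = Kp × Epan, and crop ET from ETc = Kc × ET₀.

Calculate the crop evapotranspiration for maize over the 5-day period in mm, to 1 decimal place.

ET₀ = 0.60 × 4.5 = 2.7000 mm/d
ETc = Kc × ET₀ = 1.07 × 2.7000 = 2.8890 mm/d
Over 5 days: 2.8890 × 5 = 14.445 mm

14.4 mm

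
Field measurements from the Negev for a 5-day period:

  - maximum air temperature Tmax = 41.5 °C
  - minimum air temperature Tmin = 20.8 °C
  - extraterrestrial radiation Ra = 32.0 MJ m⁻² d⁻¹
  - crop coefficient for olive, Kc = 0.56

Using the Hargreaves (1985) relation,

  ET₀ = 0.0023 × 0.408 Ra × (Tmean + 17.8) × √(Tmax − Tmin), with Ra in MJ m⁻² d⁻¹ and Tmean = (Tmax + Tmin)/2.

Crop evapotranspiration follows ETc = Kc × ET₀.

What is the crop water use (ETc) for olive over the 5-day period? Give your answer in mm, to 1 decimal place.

18.7 mm

Tmean = (41.5 + 20.8)/2 = 31.15 °C
0.408 Ra = 0.408 × 32.0 = 13.0560 mm/d equivalent
ET₀ = 0.0023 × 13.0560 × (31.15 + 17.8) × √20.7 = 0.0023 × 13.0560 × 48.95 × 4.5497 = 6.6876 mm/d
ETc = Kc × ET₀ = 0.56 × 6.6876 = 3.7451 mm/d
Over 5 days: 3.7451 × 5 = 18.726 mm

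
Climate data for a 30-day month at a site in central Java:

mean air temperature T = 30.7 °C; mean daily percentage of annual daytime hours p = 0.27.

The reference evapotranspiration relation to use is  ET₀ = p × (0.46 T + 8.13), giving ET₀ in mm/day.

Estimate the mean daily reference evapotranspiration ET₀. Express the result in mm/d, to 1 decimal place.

ET₀ = 0.27 × (0.46 × 30.7 + 8.13) = 0.27 × 22.252 = 6.0080 mm/d

6.0 mm/d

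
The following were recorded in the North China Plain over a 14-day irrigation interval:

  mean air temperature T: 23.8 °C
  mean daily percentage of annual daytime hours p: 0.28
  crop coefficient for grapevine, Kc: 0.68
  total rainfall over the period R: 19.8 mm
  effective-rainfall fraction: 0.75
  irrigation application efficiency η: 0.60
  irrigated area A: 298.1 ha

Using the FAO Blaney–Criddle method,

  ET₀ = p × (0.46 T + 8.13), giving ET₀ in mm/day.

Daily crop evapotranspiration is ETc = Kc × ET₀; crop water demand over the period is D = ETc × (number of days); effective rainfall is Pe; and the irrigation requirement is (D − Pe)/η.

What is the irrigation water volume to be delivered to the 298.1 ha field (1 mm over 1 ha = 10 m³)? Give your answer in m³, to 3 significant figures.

179000 m³

ET₀ = 0.28 × (0.46 × 23.8 + 8.13) = 0.28 × 19.078 = 5.3418 mm/d
ETc = Kc × ET₀ = 0.68 × 5.3418 = 3.6324 mm/d
Crop demand D = ETc × 14 d = 3.6324 × 14 = 50.854 mm
Pe = 0.75 × 19.8 = 14.850 mm
D − Pe = 50.854 − 14.850 = 36.004 mm
Gross irrigation = 36.004 / 0.60 = 60.007 mm
Volume = 60.007 mm × 298.1 ha × 10 = 178880.9 m³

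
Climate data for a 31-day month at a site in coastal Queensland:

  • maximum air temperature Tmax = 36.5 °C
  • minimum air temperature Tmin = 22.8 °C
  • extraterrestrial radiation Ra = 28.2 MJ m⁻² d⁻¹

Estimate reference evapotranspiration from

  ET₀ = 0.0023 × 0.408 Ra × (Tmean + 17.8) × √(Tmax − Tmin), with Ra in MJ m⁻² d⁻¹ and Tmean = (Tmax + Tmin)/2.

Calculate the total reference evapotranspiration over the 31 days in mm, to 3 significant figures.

Tmean = (36.5 + 22.8)/2 = 29.65 °C
0.408 Ra = 0.408 × 28.2 = 11.5056 mm/d equivalent
ET₀ = 0.0023 × 11.5056 × (29.65 + 17.8) × √13.7 = 0.0023 × 11.5056 × 47.45 × 3.7014 = 4.6477 mm/d
Over 31 days: 4.6477 × 31 = 144.079 mm

144 mm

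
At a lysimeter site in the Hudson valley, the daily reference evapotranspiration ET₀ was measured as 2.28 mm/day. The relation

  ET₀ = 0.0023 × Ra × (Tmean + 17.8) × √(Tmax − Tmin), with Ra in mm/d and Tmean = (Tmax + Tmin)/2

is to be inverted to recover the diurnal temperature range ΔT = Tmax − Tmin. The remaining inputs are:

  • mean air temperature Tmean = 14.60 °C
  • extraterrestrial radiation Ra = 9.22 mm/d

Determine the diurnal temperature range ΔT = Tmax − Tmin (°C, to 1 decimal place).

11.0 °C

√ΔT = ET₀ / [0.0023 × Ra × (Tmean+17.8)] = 2.28 / (0.0023 × 9.22 × 32.40) = 3.3184
ΔT = 3.3184² = 11.012 °C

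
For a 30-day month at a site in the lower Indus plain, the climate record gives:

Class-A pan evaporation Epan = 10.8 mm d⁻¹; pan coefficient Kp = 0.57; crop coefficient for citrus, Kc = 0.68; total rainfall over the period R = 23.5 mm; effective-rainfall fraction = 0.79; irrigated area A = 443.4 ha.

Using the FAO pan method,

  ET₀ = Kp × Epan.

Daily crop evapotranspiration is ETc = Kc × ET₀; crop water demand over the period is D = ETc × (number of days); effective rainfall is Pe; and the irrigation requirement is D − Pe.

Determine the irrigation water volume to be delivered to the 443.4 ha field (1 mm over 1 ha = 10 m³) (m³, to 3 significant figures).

ET₀ = 0.57 × 10.8 = 6.1560 mm/d
ETc = Kc × ET₀ = 0.68 × 6.1560 = 4.1861 mm/d
Crop demand D = ETc × 30 d = 4.1861 × 30 = 125.583 mm
Pe = 0.79 × 23.5 = 18.565 mm
D − Pe = 125.583 − 18.565 = 107.018 mm
Volume = 107.018 mm × 443.4 ha × 10 = 474517.8 m³

475000 m³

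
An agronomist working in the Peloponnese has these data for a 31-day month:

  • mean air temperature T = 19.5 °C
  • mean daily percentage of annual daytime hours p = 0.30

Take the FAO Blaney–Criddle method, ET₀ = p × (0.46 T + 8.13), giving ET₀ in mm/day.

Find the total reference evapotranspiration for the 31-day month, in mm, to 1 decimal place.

ET₀ = 0.30 × (0.46 × 19.5 + 8.13) = 0.30 × 17.100 = 5.1300 mm/d
Monthly total = 5.1300 × 31 = 159.030 mm

159.0 mm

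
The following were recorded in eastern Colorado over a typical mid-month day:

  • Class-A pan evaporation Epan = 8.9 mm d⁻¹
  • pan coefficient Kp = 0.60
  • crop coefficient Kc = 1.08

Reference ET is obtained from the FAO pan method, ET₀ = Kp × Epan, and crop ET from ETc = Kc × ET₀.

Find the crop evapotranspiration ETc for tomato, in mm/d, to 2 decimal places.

ET₀ = 0.60 × 8.9 = 5.3400 mm/d
ETc = Kc × ET₀ = 1.08 × 5.3400 = 5.7672 mm/d

5.77 mm/d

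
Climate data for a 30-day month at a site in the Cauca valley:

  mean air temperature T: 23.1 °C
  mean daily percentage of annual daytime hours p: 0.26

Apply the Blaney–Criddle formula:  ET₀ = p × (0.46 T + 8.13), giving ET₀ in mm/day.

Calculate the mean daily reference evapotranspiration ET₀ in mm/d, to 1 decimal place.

ET₀ = 0.26 × (0.46 × 23.1 + 8.13) = 0.26 × 18.756 = 4.8766 mm/d

4.9 mm/d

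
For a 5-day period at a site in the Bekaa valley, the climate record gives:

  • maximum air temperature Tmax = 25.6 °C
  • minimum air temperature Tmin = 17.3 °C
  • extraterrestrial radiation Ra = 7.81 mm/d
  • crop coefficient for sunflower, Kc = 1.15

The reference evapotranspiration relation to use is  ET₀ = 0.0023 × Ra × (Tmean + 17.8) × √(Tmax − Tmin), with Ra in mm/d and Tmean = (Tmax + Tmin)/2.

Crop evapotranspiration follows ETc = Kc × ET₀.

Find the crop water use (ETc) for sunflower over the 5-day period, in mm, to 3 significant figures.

11.7 mm

Tmean = (25.6 + 17.3)/2 = 21.45 °C
ET₀ = 0.0023 × 7.81 × (21.45 + 17.8) × √8.3 = 0.0023 × 7.81 × 39.25 × 2.8810 = 2.0312 mm/d
ETc = Kc × ET₀ = 1.15 × 2.0312 = 2.3359 mm/d
Over 5 days: 2.3359 × 5 = 11.680 mm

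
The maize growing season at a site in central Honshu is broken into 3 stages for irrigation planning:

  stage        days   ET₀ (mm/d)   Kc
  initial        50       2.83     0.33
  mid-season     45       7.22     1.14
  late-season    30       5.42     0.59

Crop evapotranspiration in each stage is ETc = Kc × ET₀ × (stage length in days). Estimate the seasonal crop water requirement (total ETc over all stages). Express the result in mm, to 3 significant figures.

513 mm

initial: 0.33 × 2.83 × 50 = 46.70 mm
mid-season: 1.14 × 7.22 × 45 = 370.39 mm
late-season: 0.59 × 5.42 × 30 = 95.93 mm
Seasonal total = 513.02 mm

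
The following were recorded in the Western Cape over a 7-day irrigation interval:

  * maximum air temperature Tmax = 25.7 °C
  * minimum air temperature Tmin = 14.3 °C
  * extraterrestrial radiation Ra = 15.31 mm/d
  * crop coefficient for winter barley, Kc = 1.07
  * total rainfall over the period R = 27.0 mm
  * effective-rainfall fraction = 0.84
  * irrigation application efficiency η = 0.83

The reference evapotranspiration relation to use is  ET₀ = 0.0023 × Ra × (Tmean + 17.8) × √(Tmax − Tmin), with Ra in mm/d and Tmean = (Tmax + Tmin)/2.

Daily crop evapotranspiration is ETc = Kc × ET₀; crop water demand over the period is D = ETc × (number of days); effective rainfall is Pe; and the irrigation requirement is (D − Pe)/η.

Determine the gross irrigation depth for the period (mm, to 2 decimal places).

Tmean = (25.7 + 14.3)/2 = 20.00 °C
ET₀ = 0.0023 × 15.31 × (20.00 + 17.8) × √11.4 = 0.0023 × 15.31 × 37.80 × 3.3764 = 4.4942 mm/d
ETc = Kc × ET₀ = 1.07 × 4.4942 = 4.8088 mm/d
Crop demand D = ETc × 7 d = 4.8088 × 7 = 33.662 mm
Pe = 0.84 × 27.0 = 22.680 mm
D − Pe = 33.662 − 22.680 = 10.982 mm
Gross irrigation = 10.982 / 0.83 = 13.231 mm

13.23 mm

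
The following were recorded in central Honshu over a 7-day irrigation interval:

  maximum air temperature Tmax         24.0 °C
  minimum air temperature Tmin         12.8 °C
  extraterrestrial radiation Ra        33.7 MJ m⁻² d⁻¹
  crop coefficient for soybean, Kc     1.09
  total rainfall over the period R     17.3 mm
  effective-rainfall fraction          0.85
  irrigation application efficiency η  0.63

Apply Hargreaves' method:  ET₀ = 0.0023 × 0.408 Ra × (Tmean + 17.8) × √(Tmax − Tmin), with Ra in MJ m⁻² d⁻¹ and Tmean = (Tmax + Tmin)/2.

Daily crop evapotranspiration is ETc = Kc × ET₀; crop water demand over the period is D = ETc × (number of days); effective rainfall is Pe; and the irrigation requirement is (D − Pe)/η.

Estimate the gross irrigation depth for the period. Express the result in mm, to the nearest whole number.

23 mm

Tmean = (24.0 + 12.8)/2 = 18.40 °C
0.408 Ra = 0.408 × 33.7 = 13.7496 mm/d equivalent
ET₀ = 0.0023 × 13.7496 × (18.40 + 17.8) × √11.2 = 0.0023 × 13.7496 × 36.20 × 3.3466 = 3.8312 mm/d
ETc = Kc × ET₀ = 1.09 × 3.8312 = 4.1760 mm/d
Crop demand D = ETc × 7 d = 4.1760 × 7 = 29.232 mm
Pe = 0.85 × 17.3 = 14.705 mm
D − Pe = 29.232 − 14.705 = 14.527 mm
Gross irrigation = 14.527 / 0.63 = 23.059 mm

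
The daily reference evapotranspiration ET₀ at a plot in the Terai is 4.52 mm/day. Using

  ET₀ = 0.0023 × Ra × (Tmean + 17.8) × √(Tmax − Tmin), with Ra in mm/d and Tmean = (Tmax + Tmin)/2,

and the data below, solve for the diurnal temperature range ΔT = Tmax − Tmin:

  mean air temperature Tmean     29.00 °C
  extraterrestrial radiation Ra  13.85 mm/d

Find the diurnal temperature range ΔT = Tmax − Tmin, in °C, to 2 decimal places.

9.19 °C

√ΔT = ET₀ / [0.0023 × Ra × (Tmean+17.8)] = 4.52 / (0.0023 × 13.85 × 46.80) = 3.0319
ΔT = 3.0319² = 9.192 °C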